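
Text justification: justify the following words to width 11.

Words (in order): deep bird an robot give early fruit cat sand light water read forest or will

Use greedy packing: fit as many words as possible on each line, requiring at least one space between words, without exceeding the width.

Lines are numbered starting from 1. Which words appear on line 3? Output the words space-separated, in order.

Line 1: ['deep', 'bird'] (min_width=9, slack=2)
Line 2: ['an', 'robot'] (min_width=8, slack=3)
Line 3: ['give', 'early'] (min_width=10, slack=1)
Line 4: ['fruit', 'cat'] (min_width=9, slack=2)
Line 5: ['sand', 'light'] (min_width=10, slack=1)
Line 6: ['water', 'read'] (min_width=10, slack=1)
Line 7: ['forest', 'or'] (min_width=9, slack=2)
Line 8: ['will'] (min_width=4, slack=7)

Answer: give early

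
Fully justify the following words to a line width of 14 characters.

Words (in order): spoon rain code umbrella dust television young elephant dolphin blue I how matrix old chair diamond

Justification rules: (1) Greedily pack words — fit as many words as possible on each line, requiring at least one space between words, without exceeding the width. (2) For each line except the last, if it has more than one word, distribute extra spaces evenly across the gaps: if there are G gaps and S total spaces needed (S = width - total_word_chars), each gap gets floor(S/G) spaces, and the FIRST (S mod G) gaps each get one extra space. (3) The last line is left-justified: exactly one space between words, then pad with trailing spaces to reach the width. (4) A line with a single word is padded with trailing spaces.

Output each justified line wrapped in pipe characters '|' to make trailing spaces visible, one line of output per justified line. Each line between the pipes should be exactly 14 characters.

Line 1: ['spoon', 'rain'] (min_width=10, slack=4)
Line 2: ['code', 'umbrella'] (min_width=13, slack=1)
Line 3: ['dust'] (min_width=4, slack=10)
Line 4: ['television'] (min_width=10, slack=4)
Line 5: ['young', 'elephant'] (min_width=14, slack=0)
Line 6: ['dolphin', 'blue', 'I'] (min_width=14, slack=0)
Line 7: ['how', 'matrix', 'old'] (min_width=14, slack=0)
Line 8: ['chair', 'diamond'] (min_width=13, slack=1)

Answer: |spoon     rain|
|code  umbrella|
|dust          |
|television    |
|young elephant|
|dolphin blue I|
|how matrix old|
|chair diamond |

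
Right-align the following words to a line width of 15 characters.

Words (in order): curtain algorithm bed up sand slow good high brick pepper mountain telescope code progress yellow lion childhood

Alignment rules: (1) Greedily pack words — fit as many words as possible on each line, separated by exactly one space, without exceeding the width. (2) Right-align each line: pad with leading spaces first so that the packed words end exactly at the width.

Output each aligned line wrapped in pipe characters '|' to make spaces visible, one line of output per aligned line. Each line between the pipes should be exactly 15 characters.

Line 1: ['curtain'] (min_width=7, slack=8)
Line 2: ['algorithm', 'bed'] (min_width=13, slack=2)
Line 3: ['up', 'sand', 'slow'] (min_width=12, slack=3)
Line 4: ['good', 'high', 'brick'] (min_width=15, slack=0)
Line 5: ['pepper', 'mountain'] (min_width=15, slack=0)
Line 6: ['telescope', 'code'] (min_width=14, slack=1)
Line 7: ['progress', 'yellow'] (min_width=15, slack=0)
Line 8: ['lion', 'childhood'] (min_width=14, slack=1)

Answer: |        curtain|
|  algorithm bed|
|   up sand slow|
|good high brick|
|pepper mountain|
| telescope code|
|progress yellow|
| lion childhood|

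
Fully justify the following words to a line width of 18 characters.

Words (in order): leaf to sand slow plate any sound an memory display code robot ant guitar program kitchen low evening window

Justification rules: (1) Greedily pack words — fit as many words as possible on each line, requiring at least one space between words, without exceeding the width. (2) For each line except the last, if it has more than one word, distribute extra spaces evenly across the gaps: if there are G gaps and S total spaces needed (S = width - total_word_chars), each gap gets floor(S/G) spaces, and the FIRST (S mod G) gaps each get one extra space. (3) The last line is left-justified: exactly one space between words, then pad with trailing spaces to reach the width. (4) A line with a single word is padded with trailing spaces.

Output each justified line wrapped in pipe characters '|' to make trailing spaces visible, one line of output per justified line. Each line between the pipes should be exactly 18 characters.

Answer: |leaf  to sand slow|
|plate any sound an|
|memory     display|
|code   robot   ant|
|guitar     program|
|kitchen        low|
|evening window    |

Derivation:
Line 1: ['leaf', 'to', 'sand', 'slow'] (min_width=17, slack=1)
Line 2: ['plate', 'any', 'sound', 'an'] (min_width=18, slack=0)
Line 3: ['memory', 'display'] (min_width=14, slack=4)
Line 4: ['code', 'robot', 'ant'] (min_width=14, slack=4)
Line 5: ['guitar', 'program'] (min_width=14, slack=4)
Line 6: ['kitchen', 'low'] (min_width=11, slack=7)
Line 7: ['evening', 'window'] (min_width=14, slack=4)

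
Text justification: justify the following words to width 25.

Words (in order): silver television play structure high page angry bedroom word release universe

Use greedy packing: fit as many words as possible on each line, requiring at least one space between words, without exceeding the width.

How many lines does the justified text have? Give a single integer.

Answer: 4

Derivation:
Line 1: ['silver', 'television', 'play'] (min_width=22, slack=3)
Line 2: ['structure', 'high', 'page', 'angry'] (min_width=25, slack=0)
Line 3: ['bedroom', 'word', 'release'] (min_width=20, slack=5)
Line 4: ['universe'] (min_width=8, slack=17)
Total lines: 4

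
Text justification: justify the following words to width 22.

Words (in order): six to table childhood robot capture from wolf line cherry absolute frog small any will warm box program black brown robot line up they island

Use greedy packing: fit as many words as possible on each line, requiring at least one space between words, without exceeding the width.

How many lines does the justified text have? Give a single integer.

Answer: 8

Derivation:
Line 1: ['six', 'to', 'table', 'childhood'] (min_width=22, slack=0)
Line 2: ['robot', 'capture', 'from'] (min_width=18, slack=4)
Line 3: ['wolf', 'line', 'cherry'] (min_width=16, slack=6)
Line 4: ['absolute', 'frog', 'small'] (min_width=19, slack=3)
Line 5: ['any', 'will', 'warm', 'box'] (min_width=17, slack=5)
Line 6: ['program', 'black', 'brown'] (min_width=19, slack=3)
Line 7: ['robot', 'line', 'up', 'they'] (min_width=18, slack=4)
Line 8: ['island'] (min_width=6, slack=16)
Total lines: 8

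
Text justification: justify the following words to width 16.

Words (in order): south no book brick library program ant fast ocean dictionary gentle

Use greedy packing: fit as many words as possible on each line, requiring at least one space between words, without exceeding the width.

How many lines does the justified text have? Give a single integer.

Line 1: ['south', 'no', 'book'] (min_width=13, slack=3)
Line 2: ['brick', 'library'] (min_width=13, slack=3)
Line 3: ['program', 'ant', 'fast'] (min_width=16, slack=0)
Line 4: ['ocean', 'dictionary'] (min_width=16, slack=0)
Line 5: ['gentle'] (min_width=6, slack=10)
Total lines: 5

Answer: 5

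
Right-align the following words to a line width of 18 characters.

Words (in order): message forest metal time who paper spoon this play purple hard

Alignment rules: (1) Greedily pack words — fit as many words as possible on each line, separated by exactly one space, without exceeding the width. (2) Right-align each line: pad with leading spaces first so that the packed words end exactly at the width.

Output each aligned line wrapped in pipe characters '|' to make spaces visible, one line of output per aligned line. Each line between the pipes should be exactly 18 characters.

Answer: |    message forest|
|    metal time who|
|  paper spoon this|
|  play purple hard|

Derivation:
Line 1: ['message', 'forest'] (min_width=14, slack=4)
Line 2: ['metal', 'time', 'who'] (min_width=14, slack=4)
Line 3: ['paper', 'spoon', 'this'] (min_width=16, slack=2)
Line 4: ['play', 'purple', 'hard'] (min_width=16, slack=2)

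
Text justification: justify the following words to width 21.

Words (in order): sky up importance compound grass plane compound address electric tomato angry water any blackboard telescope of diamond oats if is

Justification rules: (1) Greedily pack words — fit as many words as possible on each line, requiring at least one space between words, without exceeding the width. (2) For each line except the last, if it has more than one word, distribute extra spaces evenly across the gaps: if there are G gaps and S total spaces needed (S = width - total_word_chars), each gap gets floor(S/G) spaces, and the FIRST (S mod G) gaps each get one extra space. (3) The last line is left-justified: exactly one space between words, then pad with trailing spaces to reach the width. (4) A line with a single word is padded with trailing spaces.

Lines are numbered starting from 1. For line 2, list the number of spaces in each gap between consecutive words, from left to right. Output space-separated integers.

Answer: 2 1

Derivation:
Line 1: ['sky', 'up', 'importance'] (min_width=17, slack=4)
Line 2: ['compound', 'grass', 'plane'] (min_width=20, slack=1)
Line 3: ['compound', 'address'] (min_width=16, slack=5)
Line 4: ['electric', 'tomato', 'angry'] (min_width=21, slack=0)
Line 5: ['water', 'any', 'blackboard'] (min_width=20, slack=1)
Line 6: ['telescope', 'of', 'diamond'] (min_width=20, slack=1)
Line 7: ['oats', 'if', 'is'] (min_width=10, slack=11)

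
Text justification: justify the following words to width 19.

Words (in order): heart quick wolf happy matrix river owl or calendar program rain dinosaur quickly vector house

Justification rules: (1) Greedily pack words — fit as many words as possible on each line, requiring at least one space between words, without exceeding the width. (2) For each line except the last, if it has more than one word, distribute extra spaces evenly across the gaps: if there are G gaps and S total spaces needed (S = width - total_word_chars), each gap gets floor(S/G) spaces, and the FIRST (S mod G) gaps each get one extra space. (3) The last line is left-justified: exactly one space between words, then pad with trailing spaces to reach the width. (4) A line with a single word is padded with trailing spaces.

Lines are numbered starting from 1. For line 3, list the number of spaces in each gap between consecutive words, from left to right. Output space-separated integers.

Line 1: ['heart', 'quick', 'wolf'] (min_width=16, slack=3)
Line 2: ['happy', 'matrix', 'river'] (min_width=18, slack=1)
Line 3: ['owl', 'or', 'calendar'] (min_width=15, slack=4)
Line 4: ['program', 'rain'] (min_width=12, slack=7)
Line 5: ['dinosaur', 'quickly'] (min_width=16, slack=3)
Line 6: ['vector', 'house'] (min_width=12, slack=7)

Answer: 3 3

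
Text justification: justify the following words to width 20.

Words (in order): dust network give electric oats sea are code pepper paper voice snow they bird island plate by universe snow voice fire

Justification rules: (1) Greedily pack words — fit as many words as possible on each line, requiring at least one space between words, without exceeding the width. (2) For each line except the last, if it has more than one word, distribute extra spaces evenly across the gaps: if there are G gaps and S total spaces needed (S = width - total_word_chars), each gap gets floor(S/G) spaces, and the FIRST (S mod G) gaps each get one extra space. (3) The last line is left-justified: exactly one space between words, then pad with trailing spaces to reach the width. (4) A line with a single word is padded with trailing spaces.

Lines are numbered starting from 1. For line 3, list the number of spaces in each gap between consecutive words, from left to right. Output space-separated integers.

Line 1: ['dust', 'network', 'give'] (min_width=17, slack=3)
Line 2: ['electric', 'oats', 'sea'] (min_width=17, slack=3)
Line 3: ['are', 'code', 'pepper'] (min_width=15, slack=5)
Line 4: ['paper', 'voice', 'snow'] (min_width=16, slack=4)
Line 5: ['they', 'bird', 'island'] (min_width=16, slack=4)
Line 6: ['plate', 'by', 'universe'] (min_width=17, slack=3)
Line 7: ['snow', 'voice', 'fire'] (min_width=15, slack=5)

Answer: 4 3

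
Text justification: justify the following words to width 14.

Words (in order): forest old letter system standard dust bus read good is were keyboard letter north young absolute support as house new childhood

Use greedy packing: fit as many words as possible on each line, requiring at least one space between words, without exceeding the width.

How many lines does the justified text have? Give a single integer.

Answer: 11

Derivation:
Line 1: ['forest', 'old'] (min_width=10, slack=4)
Line 2: ['letter', 'system'] (min_width=13, slack=1)
Line 3: ['standard', 'dust'] (min_width=13, slack=1)
Line 4: ['bus', 'read', 'good'] (min_width=13, slack=1)
Line 5: ['is', 'were'] (min_width=7, slack=7)
Line 6: ['keyboard'] (min_width=8, slack=6)
Line 7: ['letter', 'north'] (min_width=12, slack=2)
Line 8: ['young', 'absolute'] (min_width=14, slack=0)
Line 9: ['support', 'as'] (min_width=10, slack=4)
Line 10: ['house', 'new'] (min_width=9, slack=5)
Line 11: ['childhood'] (min_width=9, slack=5)
Total lines: 11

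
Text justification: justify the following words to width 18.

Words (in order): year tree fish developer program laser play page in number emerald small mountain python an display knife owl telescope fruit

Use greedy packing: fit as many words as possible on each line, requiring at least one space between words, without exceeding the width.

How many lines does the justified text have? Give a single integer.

Line 1: ['year', 'tree', 'fish'] (min_width=14, slack=4)
Line 2: ['developer', 'program'] (min_width=17, slack=1)
Line 3: ['laser', 'play', 'page', 'in'] (min_width=18, slack=0)
Line 4: ['number', 'emerald'] (min_width=14, slack=4)
Line 5: ['small', 'mountain'] (min_width=14, slack=4)
Line 6: ['python', 'an', 'display'] (min_width=17, slack=1)
Line 7: ['knife', 'owl'] (min_width=9, slack=9)
Line 8: ['telescope', 'fruit'] (min_width=15, slack=3)
Total lines: 8

Answer: 8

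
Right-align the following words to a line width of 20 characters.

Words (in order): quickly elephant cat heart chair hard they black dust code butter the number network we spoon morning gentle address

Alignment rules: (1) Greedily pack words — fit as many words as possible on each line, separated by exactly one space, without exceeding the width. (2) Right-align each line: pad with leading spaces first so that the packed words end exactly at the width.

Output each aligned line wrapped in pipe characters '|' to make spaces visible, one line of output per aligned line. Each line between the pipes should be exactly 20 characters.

Line 1: ['quickly', 'elephant', 'cat'] (min_width=20, slack=0)
Line 2: ['heart', 'chair', 'hard'] (min_width=16, slack=4)
Line 3: ['they', 'black', 'dust', 'code'] (min_width=20, slack=0)
Line 4: ['butter', 'the', 'number'] (min_width=17, slack=3)
Line 5: ['network', 'we', 'spoon'] (min_width=16, slack=4)
Line 6: ['morning', 'gentle'] (min_width=14, slack=6)
Line 7: ['address'] (min_width=7, slack=13)

Answer: |quickly elephant cat|
|    heart chair hard|
|they black dust code|
|   butter the number|
|    network we spoon|
|      morning gentle|
|             address|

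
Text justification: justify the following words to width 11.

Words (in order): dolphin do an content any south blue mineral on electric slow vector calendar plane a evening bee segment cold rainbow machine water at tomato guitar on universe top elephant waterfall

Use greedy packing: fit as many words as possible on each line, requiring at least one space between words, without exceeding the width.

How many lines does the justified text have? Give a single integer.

Answer: 21

Derivation:
Line 1: ['dolphin', 'do'] (min_width=10, slack=1)
Line 2: ['an', 'content'] (min_width=10, slack=1)
Line 3: ['any', 'south'] (min_width=9, slack=2)
Line 4: ['blue'] (min_width=4, slack=7)
Line 5: ['mineral', 'on'] (min_width=10, slack=1)
Line 6: ['electric'] (min_width=8, slack=3)
Line 7: ['slow', 'vector'] (min_width=11, slack=0)
Line 8: ['calendar'] (min_width=8, slack=3)
Line 9: ['plane', 'a'] (min_width=7, slack=4)
Line 10: ['evening', 'bee'] (min_width=11, slack=0)
Line 11: ['segment'] (min_width=7, slack=4)
Line 12: ['cold'] (min_width=4, slack=7)
Line 13: ['rainbow'] (min_width=7, slack=4)
Line 14: ['machine'] (min_width=7, slack=4)
Line 15: ['water', 'at'] (min_width=8, slack=3)
Line 16: ['tomato'] (min_width=6, slack=5)
Line 17: ['guitar', 'on'] (min_width=9, slack=2)
Line 18: ['universe'] (min_width=8, slack=3)
Line 19: ['top'] (min_width=3, slack=8)
Line 20: ['elephant'] (min_width=8, slack=3)
Line 21: ['waterfall'] (min_width=9, slack=2)
Total lines: 21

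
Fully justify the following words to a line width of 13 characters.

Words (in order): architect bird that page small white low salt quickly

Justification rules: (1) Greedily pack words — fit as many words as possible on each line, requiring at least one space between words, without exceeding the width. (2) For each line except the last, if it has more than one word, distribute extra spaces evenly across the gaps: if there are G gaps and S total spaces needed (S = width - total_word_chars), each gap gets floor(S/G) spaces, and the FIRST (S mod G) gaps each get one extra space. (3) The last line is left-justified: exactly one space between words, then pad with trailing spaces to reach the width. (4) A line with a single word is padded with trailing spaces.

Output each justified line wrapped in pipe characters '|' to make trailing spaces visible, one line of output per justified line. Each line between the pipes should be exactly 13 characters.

Answer: |architect    |
|bird     that|
|page    small|
|white     low|
|salt quickly |

Derivation:
Line 1: ['architect'] (min_width=9, slack=4)
Line 2: ['bird', 'that'] (min_width=9, slack=4)
Line 3: ['page', 'small'] (min_width=10, slack=3)
Line 4: ['white', 'low'] (min_width=9, slack=4)
Line 5: ['salt', 'quickly'] (min_width=12, slack=1)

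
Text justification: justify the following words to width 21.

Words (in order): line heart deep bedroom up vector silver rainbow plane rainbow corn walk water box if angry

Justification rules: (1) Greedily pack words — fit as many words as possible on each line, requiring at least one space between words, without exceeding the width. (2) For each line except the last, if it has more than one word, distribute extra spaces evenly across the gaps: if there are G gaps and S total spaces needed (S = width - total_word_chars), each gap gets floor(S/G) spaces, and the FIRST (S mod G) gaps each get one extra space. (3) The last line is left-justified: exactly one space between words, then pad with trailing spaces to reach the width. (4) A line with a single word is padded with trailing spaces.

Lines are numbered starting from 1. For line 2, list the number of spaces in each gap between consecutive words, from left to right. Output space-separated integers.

Answer: 3 3

Derivation:
Line 1: ['line', 'heart', 'deep'] (min_width=15, slack=6)
Line 2: ['bedroom', 'up', 'vector'] (min_width=17, slack=4)
Line 3: ['silver', 'rainbow', 'plane'] (min_width=20, slack=1)
Line 4: ['rainbow', 'corn', 'walk'] (min_width=17, slack=4)
Line 5: ['water', 'box', 'if', 'angry'] (min_width=18, slack=3)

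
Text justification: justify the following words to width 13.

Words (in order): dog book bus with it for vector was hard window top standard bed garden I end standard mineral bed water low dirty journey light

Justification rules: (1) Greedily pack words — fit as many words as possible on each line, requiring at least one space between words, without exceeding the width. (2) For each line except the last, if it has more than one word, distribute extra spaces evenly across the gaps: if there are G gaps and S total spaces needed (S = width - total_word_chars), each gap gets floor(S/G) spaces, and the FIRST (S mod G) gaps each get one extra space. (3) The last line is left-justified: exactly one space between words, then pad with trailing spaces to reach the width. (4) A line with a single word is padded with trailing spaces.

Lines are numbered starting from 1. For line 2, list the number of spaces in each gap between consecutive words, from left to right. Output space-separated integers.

Answer: 2 2

Derivation:
Line 1: ['dog', 'book', 'bus'] (min_width=12, slack=1)
Line 2: ['with', 'it', 'for'] (min_width=11, slack=2)
Line 3: ['vector', 'was'] (min_width=10, slack=3)
Line 4: ['hard', 'window'] (min_width=11, slack=2)
Line 5: ['top', 'standard'] (min_width=12, slack=1)
Line 6: ['bed', 'garden', 'I'] (min_width=12, slack=1)
Line 7: ['end', 'standard'] (min_width=12, slack=1)
Line 8: ['mineral', 'bed'] (min_width=11, slack=2)
Line 9: ['water', 'low'] (min_width=9, slack=4)
Line 10: ['dirty', 'journey'] (min_width=13, slack=0)
Line 11: ['light'] (min_width=5, slack=8)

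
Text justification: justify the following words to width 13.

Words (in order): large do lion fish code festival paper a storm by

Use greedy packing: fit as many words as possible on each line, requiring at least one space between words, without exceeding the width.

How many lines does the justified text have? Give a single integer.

Line 1: ['large', 'do', 'lion'] (min_width=13, slack=0)
Line 2: ['fish', 'code'] (min_width=9, slack=4)
Line 3: ['festival'] (min_width=8, slack=5)
Line 4: ['paper', 'a', 'storm'] (min_width=13, slack=0)
Line 5: ['by'] (min_width=2, slack=11)
Total lines: 5

Answer: 5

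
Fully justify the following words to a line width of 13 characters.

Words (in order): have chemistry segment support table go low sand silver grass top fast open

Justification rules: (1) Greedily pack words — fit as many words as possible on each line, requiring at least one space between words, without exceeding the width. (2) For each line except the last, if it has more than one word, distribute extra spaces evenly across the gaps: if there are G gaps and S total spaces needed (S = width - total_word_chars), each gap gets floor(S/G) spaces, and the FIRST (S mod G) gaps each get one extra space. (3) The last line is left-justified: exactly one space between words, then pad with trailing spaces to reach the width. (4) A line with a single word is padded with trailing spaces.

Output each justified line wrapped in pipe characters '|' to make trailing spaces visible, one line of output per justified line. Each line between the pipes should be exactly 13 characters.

Answer: |have         |
|chemistry    |
|segment      |
|support table|
|go  low  sand|
|silver  grass|
|top fast open|

Derivation:
Line 1: ['have'] (min_width=4, slack=9)
Line 2: ['chemistry'] (min_width=9, slack=4)
Line 3: ['segment'] (min_width=7, slack=6)
Line 4: ['support', 'table'] (min_width=13, slack=0)
Line 5: ['go', 'low', 'sand'] (min_width=11, slack=2)
Line 6: ['silver', 'grass'] (min_width=12, slack=1)
Line 7: ['top', 'fast', 'open'] (min_width=13, slack=0)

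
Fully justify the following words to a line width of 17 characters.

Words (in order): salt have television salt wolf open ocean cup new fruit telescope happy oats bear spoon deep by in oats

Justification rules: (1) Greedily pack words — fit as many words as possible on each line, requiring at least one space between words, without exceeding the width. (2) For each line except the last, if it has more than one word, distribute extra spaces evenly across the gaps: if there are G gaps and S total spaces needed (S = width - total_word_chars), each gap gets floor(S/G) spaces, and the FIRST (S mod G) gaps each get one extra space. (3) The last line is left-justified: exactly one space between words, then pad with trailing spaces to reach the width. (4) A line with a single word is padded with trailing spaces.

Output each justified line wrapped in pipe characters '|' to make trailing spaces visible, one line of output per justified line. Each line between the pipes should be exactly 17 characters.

Answer: |salt         have|
|television   salt|
|wolf  open  ocean|
|cup   new   fruit|
|telescope   happy|
|oats  bear  spoon|
|deep by in oats  |

Derivation:
Line 1: ['salt', 'have'] (min_width=9, slack=8)
Line 2: ['television', 'salt'] (min_width=15, slack=2)
Line 3: ['wolf', 'open', 'ocean'] (min_width=15, slack=2)
Line 4: ['cup', 'new', 'fruit'] (min_width=13, slack=4)
Line 5: ['telescope', 'happy'] (min_width=15, slack=2)
Line 6: ['oats', 'bear', 'spoon'] (min_width=15, slack=2)
Line 7: ['deep', 'by', 'in', 'oats'] (min_width=15, slack=2)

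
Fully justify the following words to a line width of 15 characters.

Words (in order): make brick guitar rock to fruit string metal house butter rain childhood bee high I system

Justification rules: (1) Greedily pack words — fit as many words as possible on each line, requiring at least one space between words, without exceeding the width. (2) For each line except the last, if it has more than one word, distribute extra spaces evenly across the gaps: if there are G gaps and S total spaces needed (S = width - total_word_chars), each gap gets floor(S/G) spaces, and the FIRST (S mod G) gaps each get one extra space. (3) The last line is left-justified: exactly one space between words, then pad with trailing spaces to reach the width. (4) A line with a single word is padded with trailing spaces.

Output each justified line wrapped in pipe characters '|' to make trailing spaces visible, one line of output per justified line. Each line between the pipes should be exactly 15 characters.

Line 1: ['make', 'brick'] (min_width=10, slack=5)
Line 2: ['guitar', 'rock', 'to'] (min_width=14, slack=1)
Line 3: ['fruit', 'string'] (min_width=12, slack=3)
Line 4: ['metal', 'house'] (min_width=11, slack=4)
Line 5: ['butter', 'rain'] (min_width=11, slack=4)
Line 6: ['childhood', 'bee'] (min_width=13, slack=2)
Line 7: ['high', 'I', 'system'] (min_width=13, slack=2)

Answer: |make      brick|
|guitar  rock to|
|fruit    string|
|metal     house|
|butter     rain|
|childhood   bee|
|high I system  |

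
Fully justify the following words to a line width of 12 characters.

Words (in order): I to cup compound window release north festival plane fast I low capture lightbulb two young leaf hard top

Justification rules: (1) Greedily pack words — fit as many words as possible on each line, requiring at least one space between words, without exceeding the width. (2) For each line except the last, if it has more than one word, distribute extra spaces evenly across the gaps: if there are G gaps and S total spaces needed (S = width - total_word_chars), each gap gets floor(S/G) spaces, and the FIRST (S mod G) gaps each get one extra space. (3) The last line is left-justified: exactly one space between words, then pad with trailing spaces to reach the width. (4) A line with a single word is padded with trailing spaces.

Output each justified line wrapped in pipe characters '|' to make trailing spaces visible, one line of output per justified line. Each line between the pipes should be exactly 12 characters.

Line 1: ['I', 'to', 'cup'] (min_width=8, slack=4)
Line 2: ['compound'] (min_width=8, slack=4)
Line 3: ['window'] (min_width=6, slack=6)
Line 4: ['release'] (min_width=7, slack=5)
Line 5: ['north'] (min_width=5, slack=7)
Line 6: ['festival'] (min_width=8, slack=4)
Line 7: ['plane', 'fast', 'I'] (min_width=12, slack=0)
Line 8: ['low', 'capture'] (min_width=11, slack=1)
Line 9: ['lightbulb'] (min_width=9, slack=3)
Line 10: ['two', 'young'] (min_width=9, slack=3)
Line 11: ['leaf', 'hard'] (min_width=9, slack=3)
Line 12: ['top'] (min_width=3, slack=9)

Answer: |I   to   cup|
|compound    |
|window      |
|release     |
|north       |
|festival    |
|plane fast I|
|low  capture|
|lightbulb   |
|two    young|
|leaf    hard|
|top         |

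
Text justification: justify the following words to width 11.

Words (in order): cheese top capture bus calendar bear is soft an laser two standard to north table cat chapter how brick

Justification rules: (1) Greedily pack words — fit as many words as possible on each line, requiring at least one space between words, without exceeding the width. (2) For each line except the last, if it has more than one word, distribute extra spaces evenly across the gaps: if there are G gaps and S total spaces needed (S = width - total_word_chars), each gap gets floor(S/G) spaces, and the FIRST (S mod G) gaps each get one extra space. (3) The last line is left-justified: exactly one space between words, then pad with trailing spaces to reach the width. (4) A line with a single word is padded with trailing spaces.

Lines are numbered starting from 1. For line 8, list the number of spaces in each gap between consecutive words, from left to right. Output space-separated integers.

Line 1: ['cheese', 'top'] (min_width=10, slack=1)
Line 2: ['capture', 'bus'] (min_width=11, slack=0)
Line 3: ['calendar'] (min_width=8, slack=3)
Line 4: ['bear', 'is'] (min_width=7, slack=4)
Line 5: ['soft', 'an'] (min_width=7, slack=4)
Line 6: ['laser', 'two'] (min_width=9, slack=2)
Line 7: ['standard', 'to'] (min_width=11, slack=0)
Line 8: ['north', 'table'] (min_width=11, slack=0)
Line 9: ['cat', 'chapter'] (min_width=11, slack=0)
Line 10: ['how', 'brick'] (min_width=9, slack=2)

Answer: 1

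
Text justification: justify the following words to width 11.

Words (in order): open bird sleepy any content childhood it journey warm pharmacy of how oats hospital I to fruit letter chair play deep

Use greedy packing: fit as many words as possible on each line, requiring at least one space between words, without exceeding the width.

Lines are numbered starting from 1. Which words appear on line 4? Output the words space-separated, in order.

Answer: childhood

Derivation:
Line 1: ['open', 'bird'] (min_width=9, slack=2)
Line 2: ['sleepy', 'any'] (min_width=10, slack=1)
Line 3: ['content'] (min_width=7, slack=4)
Line 4: ['childhood'] (min_width=9, slack=2)
Line 5: ['it', 'journey'] (min_width=10, slack=1)
Line 6: ['warm'] (min_width=4, slack=7)
Line 7: ['pharmacy', 'of'] (min_width=11, slack=0)
Line 8: ['how', 'oats'] (min_width=8, slack=3)
Line 9: ['hospital', 'I'] (min_width=10, slack=1)
Line 10: ['to', 'fruit'] (min_width=8, slack=3)
Line 11: ['letter'] (min_width=6, slack=5)
Line 12: ['chair', 'play'] (min_width=10, slack=1)
Line 13: ['deep'] (min_width=4, slack=7)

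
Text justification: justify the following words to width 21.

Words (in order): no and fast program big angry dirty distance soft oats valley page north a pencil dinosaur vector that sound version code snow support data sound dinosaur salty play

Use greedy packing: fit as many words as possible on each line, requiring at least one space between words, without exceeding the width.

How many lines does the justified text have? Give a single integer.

Answer: 9

Derivation:
Line 1: ['no', 'and', 'fast', 'program'] (min_width=19, slack=2)
Line 2: ['big', 'angry', 'dirty'] (min_width=15, slack=6)
Line 3: ['distance', 'soft', 'oats'] (min_width=18, slack=3)
Line 4: ['valley', 'page', 'north', 'a'] (min_width=19, slack=2)
Line 5: ['pencil', 'dinosaur'] (min_width=15, slack=6)
Line 6: ['vector', 'that', 'sound'] (min_width=17, slack=4)
Line 7: ['version', 'code', 'snow'] (min_width=17, slack=4)
Line 8: ['support', 'data', 'sound'] (min_width=18, slack=3)
Line 9: ['dinosaur', 'salty', 'play'] (min_width=19, slack=2)
Total lines: 9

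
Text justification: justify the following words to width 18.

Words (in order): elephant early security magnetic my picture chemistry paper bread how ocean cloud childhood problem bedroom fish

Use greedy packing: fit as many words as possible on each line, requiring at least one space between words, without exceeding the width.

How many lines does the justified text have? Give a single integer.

Answer: 8

Derivation:
Line 1: ['elephant', 'early'] (min_width=14, slack=4)
Line 2: ['security', 'magnetic'] (min_width=17, slack=1)
Line 3: ['my', 'picture'] (min_width=10, slack=8)
Line 4: ['chemistry', 'paper'] (min_width=15, slack=3)
Line 5: ['bread', 'how', 'ocean'] (min_width=15, slack=3)
Line 6: ['cloud', 'childhood'] (min_width=15, slack=3)
Line 7: ['problem', 'bedroom'] (min_width=15, slack=3)
Line 8: ['fish'] (min_width=4, slack=14)
Total lines: 8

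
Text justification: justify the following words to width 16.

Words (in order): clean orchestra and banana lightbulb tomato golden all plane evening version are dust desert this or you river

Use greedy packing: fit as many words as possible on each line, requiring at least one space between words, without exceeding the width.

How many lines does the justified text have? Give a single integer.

Answer: 8

Derivation:
Line 1: ['clean', 'orchestra'] (min_width=15, slack=1)
Line 2: ['and', 'banana'] (min_width=10, slack=6)
Line 3: ['lightbulb', 'tomato'] (min_width=16, slack=0)
Line 4: ['golden', 'all', 'plane'] (min_width=16, slack=0)
Line 5: ['evening', 'version'] (min_width=15, slack=1)
Line 6: ['are', 'dust', 'desert'] (min_width=15, slack=1)
Line 7: ['this', 'or', 'you'] (min_width=11, slack=5)
Line 8: ['river'] (min_width=5, slack=11)
Total lines: 8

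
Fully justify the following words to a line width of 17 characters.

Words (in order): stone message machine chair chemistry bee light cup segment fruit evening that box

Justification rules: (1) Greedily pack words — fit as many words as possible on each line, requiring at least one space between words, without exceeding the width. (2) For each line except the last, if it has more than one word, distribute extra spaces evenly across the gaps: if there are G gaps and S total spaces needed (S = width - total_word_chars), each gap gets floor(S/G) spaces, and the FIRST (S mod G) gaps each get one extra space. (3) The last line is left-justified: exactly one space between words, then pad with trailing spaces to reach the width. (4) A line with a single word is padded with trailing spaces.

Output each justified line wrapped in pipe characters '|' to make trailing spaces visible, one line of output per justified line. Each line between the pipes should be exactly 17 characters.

Line 1: ['stone', 'message'] (min_width=13, slack=4)
Line 2: ['machine', 'chair'] (min_width=13, slack=4)
Line 3: ['chemistry', 'bee'] (min_width=13, slack=4)
Line 4: ['light', 'cup', 'segment'] (min_width=17, slack=0)
Line 5: ['fruit', 'evening'] (min_width=13, slack=4)
Line 6: ['that', 'box'] (min_width=8, slack=9)

Answer: |stone     message|
|machine     chair|
|chemistry     bee|
|light cup segment|
|fruit     evening|
|that box         |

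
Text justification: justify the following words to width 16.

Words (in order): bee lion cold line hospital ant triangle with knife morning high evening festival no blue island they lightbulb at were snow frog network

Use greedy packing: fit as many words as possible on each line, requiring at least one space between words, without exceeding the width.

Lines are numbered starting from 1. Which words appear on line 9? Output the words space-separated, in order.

Answer: at were snow

Derivation:
Line 1: ['bee', 'lion', 'cold'] (min_width=13, slack=3)
Line 2: ['line', 'hospital'] (min_width=13, slack=3)
Line 3: ['ant', 'triangle'] (min_width=12, slack=4)
Line 4: ['with', 'knife'] (min_width=10, slack=6)
Line 5: ['morning', 'high'] (min_width=12, slack=4)
Line 6: ['evening', 'festival'] (min_width=16, slack=0)
Line 7: ['no', 'blue', 'island'] (min_width=14, slack=2)
Line 8: ['they', 'lightbulb'] (min_width=14, slack=2)
Line 9: ['at', 'were', 'snow'] (min_width=12, slack=4)
Line 10: ['frog', 'network'] (min_width=12, slack=4)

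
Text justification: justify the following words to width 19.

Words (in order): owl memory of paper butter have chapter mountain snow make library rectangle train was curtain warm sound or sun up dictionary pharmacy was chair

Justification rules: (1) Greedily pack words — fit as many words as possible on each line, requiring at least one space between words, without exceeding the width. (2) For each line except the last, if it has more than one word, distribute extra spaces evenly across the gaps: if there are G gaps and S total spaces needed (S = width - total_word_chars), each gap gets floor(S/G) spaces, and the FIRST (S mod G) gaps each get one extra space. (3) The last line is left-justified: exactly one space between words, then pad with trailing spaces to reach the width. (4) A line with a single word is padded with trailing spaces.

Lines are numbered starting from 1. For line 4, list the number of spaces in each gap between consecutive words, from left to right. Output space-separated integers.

Answer: 3

Derivation:
Line 1: ['owl', 'memory', 'of', 'paper'] (min_width=19, slack=0)
Line 2: ['butter', 'have', 'chapter'] (min_width=19, slack=0)
Line 3: ['mountain', 'snow', 'make'] (min_width=18, slack=1)
Line 4: ['library', 'rectangle'] (min_width=17, slack=2)
Line 5: ['train', 'was', 'curtain'] (min_width=17, slack=2)
Line 6: ['warm', 'sound', 'or', 'sun'] (min_width=17, slack=2)
Line 7: ['up', 'dictionary'] (min_width=13, slack=6)
Line 8: ['pharmacy', 'was', 'chair'] (min_width=18, slack=1)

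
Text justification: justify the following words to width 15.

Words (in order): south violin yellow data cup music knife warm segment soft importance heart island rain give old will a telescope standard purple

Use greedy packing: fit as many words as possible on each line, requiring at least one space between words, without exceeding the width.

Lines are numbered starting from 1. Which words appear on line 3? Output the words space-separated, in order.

Line 1: ['south', 'violin'] (min_width=12, slack=3)
Line 2: ['yellow', 'data', 'cup'] (min_width=15, slack=0)
Line 3: ['music', 'knife'] (min_width=11, slack=4)
Line 4: ['warm', 'segment'] (min_width=12, slack=3)
Line 5: ['soft', 'importance'] (min_width=15, slack=0)
Line 6: ['heart', 'island'] (min_width=12, slack=3)
Line 7: ['rain', 'give', 'old'] (min_width=13, slack=2)
Line 8: ['will', 'a'] (min_width=6, slack=9)
Line 9: ['telescope'] (min_width=9, slack=6)
Line 10: ['standard', 'purple'] (min_width=15, slack=0)

Answer: music knife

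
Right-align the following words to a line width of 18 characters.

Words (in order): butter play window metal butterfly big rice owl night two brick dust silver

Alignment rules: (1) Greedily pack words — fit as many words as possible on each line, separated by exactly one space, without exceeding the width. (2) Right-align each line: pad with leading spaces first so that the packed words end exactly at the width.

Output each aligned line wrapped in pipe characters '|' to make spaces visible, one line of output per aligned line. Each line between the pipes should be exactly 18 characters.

Line 1: ['butter', 'play', 'window'] (min_width=18, slack=0)
Line 2: ['metal', 'butterfly'] (min_width=15, slack=3)
Line 3: ['big', 'rice', 'owl', 'night'] (min_width=18, slack=0)
Line 4: ['two', 'brick', 'dust'] (min_width=14, slack=4)
Line 5: ['silver'] (min_width=6, slack=12)

Answer: |butter play window|
|   metal butterfly|
|big rice owl night|
|    two brick dust|
|            silver|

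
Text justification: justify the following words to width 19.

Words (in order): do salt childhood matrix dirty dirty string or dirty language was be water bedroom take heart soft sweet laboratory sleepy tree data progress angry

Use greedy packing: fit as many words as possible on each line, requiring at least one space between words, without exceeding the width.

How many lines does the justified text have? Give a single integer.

Line 1: ['do', 'salt', 'childhood'] (min_width=17, slack=2)
Line 2: ['matrix', 'dirty', 'dirty'] (min_width=18, slack=1)
Line 3: ['string', 'or', 'dirty'] (min_width=15, slack=4)
Line 4: ['language', 'was', 'be'] (min_width=15, slack=4)
Line 5: ['water', 'bedroom', 'take'] (min_width=18, slack=1)
Line 6: ['heart', 'soft', 'sweet'] (min_width=16, slack=3)
Line 7: ['laboratory', 'sleepy'] (min_width=17, slack=2)
Line 8: ['tree', 'data', 'progress'] (min_width=18, slack=1)
Line 9: ['angry'] (min_width=5, slack=14)
Total lines: 9

Answer: 9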